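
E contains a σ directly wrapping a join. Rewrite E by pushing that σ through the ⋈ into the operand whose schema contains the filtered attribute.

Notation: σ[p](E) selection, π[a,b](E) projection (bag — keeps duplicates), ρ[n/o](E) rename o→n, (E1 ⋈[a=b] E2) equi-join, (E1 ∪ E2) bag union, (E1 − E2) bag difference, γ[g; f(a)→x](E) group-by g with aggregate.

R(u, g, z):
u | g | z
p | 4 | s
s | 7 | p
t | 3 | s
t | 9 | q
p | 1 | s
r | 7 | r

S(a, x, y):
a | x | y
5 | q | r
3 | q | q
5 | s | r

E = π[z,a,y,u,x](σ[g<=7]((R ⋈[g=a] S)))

σ filters on g, owned by the left side.
E' = π[z,a,y,u,x]((σ[g<=7](R) ⋈[g=a] S))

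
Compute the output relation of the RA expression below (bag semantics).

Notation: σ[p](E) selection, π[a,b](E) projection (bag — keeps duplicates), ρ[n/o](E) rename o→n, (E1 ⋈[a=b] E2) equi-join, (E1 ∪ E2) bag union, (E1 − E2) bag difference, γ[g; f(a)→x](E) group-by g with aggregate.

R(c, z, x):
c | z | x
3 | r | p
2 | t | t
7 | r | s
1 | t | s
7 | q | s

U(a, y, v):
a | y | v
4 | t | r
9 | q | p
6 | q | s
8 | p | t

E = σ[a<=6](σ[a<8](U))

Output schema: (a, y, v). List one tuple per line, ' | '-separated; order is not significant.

Row counts bottom-up:
  U → 4
  σ[a<8](U) → 2
  σ[a<=6](σ[a<8](U)) → 2

== RESULT ==
a | y | v
4 | t | r
6 | q | s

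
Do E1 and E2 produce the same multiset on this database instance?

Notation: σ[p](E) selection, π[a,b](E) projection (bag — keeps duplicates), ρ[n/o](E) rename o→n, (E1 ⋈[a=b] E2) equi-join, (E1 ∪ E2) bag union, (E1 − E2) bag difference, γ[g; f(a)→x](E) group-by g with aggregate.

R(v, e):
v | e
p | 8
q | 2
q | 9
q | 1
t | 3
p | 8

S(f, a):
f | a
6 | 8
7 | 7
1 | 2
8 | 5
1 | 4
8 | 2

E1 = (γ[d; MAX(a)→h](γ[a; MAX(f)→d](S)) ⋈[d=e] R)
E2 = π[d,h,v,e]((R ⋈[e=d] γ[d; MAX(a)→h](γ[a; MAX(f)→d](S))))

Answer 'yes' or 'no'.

E1 per-node cardinality:
  S → 6
  γ[a; MAX(f)→d](S) → 5
  γ[d; MAX(a)→h](γ[a; MAX(f)→d](S)) → 4
  R → 6
  (γ[d; MAX(a)→h](γ[a; MAX(f)→d](S)) ⋈[d=e] R) → 3
E2 per-node cardinality:
  R → 6
  S → 6
  γ[a; MAX(f)→d](S) → 5
  γ[d; MAX(a)→h](γ[a; MAX(f)→d](S)) → 4
  (R ⋈[e=d] γ[d; MAX(a)→h](γ[a; MAX(f)→d](S))) → 3
  π[d,h,v,e]((R ⋈[e=d] γ[d; MAX(a)→h](γ[a; MAX(f)→d](S)))) → 3

E1 and E2 produce the same multiset:
d | h | v | e
1 | 4 | q | 1
8 | 5 | p | 8
8 | 5 | p | 8

yes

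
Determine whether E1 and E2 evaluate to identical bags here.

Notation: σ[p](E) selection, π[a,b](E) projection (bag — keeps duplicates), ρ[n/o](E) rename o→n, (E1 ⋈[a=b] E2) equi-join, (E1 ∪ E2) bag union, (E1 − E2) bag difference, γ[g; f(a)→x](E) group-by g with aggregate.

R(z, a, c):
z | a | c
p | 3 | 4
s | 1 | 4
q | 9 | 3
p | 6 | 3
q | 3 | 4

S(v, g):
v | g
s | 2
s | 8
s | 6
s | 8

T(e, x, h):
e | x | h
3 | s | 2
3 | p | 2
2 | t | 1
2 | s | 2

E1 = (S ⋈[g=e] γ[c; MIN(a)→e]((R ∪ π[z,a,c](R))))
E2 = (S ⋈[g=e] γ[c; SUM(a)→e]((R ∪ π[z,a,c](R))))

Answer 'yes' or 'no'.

E1 row counts bottom-up:
  S → 4
  R → 5
  R → 5
  π[z,a,c](R) → 5
  (R ∪ π[z,a,c](R)) → 10
  γ[c; MIN(a)→e]((R ∪ π[z,a,c](R))) → 2
  (S ⋈[g=e] γ[c; MIN(a)→e]((R ∪ π[z,a,c](R)))) → 1
E2 row counts bottom-up:
  S → 4
  R → 5
  R → 5
  π[z,a,c](R) → 5
  (R ∪ π[z,a,c](R)) → 10
  γ[c; SUM(a)→e]((R ∪ π[z,a,c](R))) → 2
  (S ⋈[g=e] γ[c; SUM(a)→e]((R ∪ π[z,a,c](R)))) → 0

E1 result:
v | g | c | e
s | 6 | 3 | 6
E2 result:
v | g | c | e
(0 rows)
Witness: ('s', 6, 3, 6) appears 1× in E1 but 0× in E2.

no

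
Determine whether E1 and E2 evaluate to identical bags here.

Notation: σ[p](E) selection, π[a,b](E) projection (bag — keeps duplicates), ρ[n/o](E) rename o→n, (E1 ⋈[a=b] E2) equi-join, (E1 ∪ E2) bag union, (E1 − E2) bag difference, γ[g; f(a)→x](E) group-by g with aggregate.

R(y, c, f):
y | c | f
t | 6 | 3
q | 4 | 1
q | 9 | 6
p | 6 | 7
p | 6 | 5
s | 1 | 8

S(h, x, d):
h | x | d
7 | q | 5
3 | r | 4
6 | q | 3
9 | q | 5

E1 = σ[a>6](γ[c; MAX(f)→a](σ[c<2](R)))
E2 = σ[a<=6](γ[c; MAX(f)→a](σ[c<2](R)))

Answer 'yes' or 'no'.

E1 stepwise |·|:
  R → 6
  σ[c<2](R) → 1
  γ[c; MAX(f)→a](σ[c<2](R)) → 1
  σ[a>6](γ[c; MAX(f)→a](σ[c<2](R))) → 1
E2 stepwise |·|:
  R → 6
  σ[c<2](R) → 1
  γ[c; MAX(f)→a](σ[c<2](R)) → 1
  σ[a<=6](γ[c; MAX(f)→a](σ[c<2](R))) → 0

E1 result:
c | a
1 | 8
E2 result:
c | a
(0 rows)
Witness: (1, 8) appears 1× in E1 but 0× in E2.

no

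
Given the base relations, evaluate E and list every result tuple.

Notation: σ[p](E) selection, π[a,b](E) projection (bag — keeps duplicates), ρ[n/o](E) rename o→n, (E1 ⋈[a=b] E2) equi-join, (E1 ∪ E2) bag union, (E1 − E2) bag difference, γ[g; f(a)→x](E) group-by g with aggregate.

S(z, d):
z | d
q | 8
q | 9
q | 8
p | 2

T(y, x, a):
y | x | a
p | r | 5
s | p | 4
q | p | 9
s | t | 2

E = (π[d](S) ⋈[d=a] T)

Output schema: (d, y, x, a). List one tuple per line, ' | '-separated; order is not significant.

Per-node cardinality:
  S → 4
  π[d](S) → 4
  T → 4
  (π[d](S) ⋈[d=a] T) → 2

== RESULT ==
d | y | x | a
2 | s | t | 2
9 | q | p | 9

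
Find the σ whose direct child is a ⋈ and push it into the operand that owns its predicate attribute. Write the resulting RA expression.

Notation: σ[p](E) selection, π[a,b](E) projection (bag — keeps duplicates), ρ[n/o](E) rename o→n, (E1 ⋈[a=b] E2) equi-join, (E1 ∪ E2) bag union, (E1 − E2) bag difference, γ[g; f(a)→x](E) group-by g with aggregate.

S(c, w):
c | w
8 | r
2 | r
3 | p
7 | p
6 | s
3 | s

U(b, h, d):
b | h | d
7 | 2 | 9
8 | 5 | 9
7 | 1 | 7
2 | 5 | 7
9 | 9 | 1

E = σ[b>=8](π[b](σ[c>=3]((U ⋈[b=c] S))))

σ filters on c, owned by the right side.
E' = σ[b>=8](π[b]((U ⋈[b=c] σ[c>=3](S))))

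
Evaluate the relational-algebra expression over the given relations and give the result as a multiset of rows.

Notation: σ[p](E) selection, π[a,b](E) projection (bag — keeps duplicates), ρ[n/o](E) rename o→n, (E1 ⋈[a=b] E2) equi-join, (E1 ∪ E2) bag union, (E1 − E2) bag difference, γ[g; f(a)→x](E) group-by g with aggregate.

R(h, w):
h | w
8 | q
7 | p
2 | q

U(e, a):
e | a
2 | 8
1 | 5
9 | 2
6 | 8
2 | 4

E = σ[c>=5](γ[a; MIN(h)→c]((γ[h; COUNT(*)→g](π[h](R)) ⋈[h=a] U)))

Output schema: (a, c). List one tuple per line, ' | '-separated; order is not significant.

Row counts bottom-up:
  R → 3
  π[h](R) → 3
  γ[h; COUNT(*)→g](π[h](R)) → 3
  U → 5
  (γ[h; COUNT(*)→g](π[h](R)) ⋈[h=a] U) → 3
  γ[a; MIN(h)→c]((γ[h; COUNT(*)→g](π[h](R)) ⋈[h=a] U)) → 2
  σ[c>=5](γ[a; MIN(h)→c]((γ[h; COUNT(*)→g](π[h](R)) ⋈[h=a] U))) → 1

== RESULT ==
a | c
8 | 8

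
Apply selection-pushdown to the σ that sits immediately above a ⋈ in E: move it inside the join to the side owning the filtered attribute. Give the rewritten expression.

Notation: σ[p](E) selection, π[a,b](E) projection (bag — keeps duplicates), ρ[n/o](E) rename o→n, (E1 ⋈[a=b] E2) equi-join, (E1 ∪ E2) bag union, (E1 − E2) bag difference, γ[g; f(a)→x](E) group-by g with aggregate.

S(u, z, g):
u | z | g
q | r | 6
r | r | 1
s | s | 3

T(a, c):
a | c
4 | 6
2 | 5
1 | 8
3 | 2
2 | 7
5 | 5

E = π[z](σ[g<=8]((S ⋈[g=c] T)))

σ filters on g, owned by the left side.
E' = π[z]((σ[g<=8](S) ⋈[g=c] T))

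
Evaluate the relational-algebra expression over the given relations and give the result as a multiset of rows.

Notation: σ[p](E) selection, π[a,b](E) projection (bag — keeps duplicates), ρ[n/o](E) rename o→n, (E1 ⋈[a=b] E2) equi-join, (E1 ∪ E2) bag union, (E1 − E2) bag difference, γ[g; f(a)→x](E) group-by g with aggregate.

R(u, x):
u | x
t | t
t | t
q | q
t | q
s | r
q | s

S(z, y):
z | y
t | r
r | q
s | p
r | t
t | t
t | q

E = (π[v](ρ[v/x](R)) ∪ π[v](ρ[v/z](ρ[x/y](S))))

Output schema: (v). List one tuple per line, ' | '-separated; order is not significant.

Per-node cardinality:
  R → 6
  ρ[v/x](R) → 6
  π[v](ρ[v/x](R)) → 6
  S → 6
  ρ[x/y](S) → 6
  ρ[v/z](ρ[x/y](S)) → 6
  π[v](ρ[v/z](ρ[x/y](S))) → 6
  (π[v](ρ[v/x](R)) ∪ π[v](ρ[v/z](ρ[x/y](S)))) → 12

== RESULT ==
v
q
q
r
r
r
s
s
t
t
t
t
t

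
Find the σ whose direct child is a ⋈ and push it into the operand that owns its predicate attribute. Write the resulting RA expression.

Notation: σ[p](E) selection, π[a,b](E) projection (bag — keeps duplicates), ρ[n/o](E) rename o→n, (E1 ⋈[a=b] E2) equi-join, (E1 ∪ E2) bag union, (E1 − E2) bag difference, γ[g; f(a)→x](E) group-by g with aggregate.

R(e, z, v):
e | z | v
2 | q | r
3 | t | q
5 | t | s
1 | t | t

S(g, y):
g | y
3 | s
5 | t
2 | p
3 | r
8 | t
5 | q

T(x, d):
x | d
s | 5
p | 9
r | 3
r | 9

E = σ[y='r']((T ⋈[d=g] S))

σ filters on y, owned by the right side.
E' = (T ⋈[d=g] σ[y='r'](S))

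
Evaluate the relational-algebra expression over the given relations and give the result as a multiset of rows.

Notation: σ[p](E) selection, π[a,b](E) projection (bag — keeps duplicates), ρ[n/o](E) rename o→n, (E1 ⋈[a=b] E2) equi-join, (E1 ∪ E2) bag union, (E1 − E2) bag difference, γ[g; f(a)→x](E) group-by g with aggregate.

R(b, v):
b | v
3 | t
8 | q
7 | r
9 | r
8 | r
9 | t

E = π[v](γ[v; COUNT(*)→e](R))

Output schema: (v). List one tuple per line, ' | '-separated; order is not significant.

Stepwise |·|:
  R → 6
  γ[v; COUNT(*)→e](R) → 3
  π[v](γ[v; COUNT(*)→e](R)) → 3

== RESULT ==
v
q
r
t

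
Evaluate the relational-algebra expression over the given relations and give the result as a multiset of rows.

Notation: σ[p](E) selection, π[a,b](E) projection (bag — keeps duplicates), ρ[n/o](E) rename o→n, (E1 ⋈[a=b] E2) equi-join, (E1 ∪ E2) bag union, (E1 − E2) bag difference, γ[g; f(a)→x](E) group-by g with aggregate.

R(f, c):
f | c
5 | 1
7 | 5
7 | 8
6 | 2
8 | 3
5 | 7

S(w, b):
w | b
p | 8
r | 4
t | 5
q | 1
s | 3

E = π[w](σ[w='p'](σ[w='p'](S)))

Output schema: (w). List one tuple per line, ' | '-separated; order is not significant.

Row counts bottom-up:
  S → 5
  σ[w='p'](S) → 1
  σ[w='p'](σ[w='p'](S)) → 1
  π[w](σ[w='p'](σ[w='p'](S))) → 1

== RESULT ==
w
p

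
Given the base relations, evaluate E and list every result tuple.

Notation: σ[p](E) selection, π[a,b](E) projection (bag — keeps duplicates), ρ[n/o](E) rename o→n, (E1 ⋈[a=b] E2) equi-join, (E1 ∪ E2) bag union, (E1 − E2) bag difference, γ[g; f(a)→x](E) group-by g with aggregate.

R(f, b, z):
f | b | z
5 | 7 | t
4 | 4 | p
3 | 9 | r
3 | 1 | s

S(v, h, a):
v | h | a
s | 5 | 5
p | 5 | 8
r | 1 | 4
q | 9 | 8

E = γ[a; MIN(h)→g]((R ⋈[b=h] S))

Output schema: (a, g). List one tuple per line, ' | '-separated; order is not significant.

Row counts bottom-up:
  R → 4
  S → 4
  (R ⋈[b=h] S) → 2
  γ[a; MIN(h)→g]((R ⋈[b=h] S)) → 2

== RESULT ==
a | g
4 | 1
8 | 9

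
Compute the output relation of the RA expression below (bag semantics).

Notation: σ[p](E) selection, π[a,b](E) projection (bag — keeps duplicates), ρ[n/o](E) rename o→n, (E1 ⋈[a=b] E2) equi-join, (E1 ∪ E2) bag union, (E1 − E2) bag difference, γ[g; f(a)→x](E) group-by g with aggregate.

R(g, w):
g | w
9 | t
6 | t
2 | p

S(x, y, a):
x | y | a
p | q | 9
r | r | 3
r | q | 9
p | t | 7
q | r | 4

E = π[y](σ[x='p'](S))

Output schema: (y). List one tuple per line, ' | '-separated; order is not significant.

Per-node cardinality:
  S → 5
  σ[x='p'](S) → 2
  π[y](σ[x='p'](S)) → 2

== RESULT ==
y
q
t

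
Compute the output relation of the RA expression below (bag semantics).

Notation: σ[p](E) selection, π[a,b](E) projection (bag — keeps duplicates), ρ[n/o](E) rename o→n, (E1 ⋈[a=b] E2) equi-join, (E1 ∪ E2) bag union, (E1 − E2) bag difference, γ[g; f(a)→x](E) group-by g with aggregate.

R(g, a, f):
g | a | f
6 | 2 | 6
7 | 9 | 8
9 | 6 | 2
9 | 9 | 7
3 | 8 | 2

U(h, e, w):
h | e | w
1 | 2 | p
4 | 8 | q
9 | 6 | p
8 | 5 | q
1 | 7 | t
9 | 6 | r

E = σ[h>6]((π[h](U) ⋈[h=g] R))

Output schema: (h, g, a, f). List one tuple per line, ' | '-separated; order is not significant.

Row counts bottom-up:
  U → 6
  π[h](U) → 6
  R → 5
  (π[h](U) ⋈[h=g] R) → 4
  σ[h>6]((π[h](U) ⋈[h=g] R)) → 4

== RESULT ==
h | g | a | f
9 | 9 | 6 | 2
9 | 9 | 6 | 2
9 | 9 | 9 | 7
9 | 9 | 9 | 7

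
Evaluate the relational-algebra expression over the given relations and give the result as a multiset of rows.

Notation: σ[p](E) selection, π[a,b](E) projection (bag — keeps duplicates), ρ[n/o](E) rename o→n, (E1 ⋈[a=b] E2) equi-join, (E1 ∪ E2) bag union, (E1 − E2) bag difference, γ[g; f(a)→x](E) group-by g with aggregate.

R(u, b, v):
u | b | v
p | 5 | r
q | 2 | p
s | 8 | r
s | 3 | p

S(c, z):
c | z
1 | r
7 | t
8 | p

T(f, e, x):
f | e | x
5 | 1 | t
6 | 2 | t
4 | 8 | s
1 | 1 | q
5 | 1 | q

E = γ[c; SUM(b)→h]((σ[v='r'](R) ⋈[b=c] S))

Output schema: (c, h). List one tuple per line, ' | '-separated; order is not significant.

Stepwise |·|:
  R → 4
  σ[v='r'](R) → 2
  S → 3
  (σ[v='r'](R) ⋈[b=c] S) → 1
  γ[c; SUM(b)→h]((σ[v='r'](R) ⋈[b=c] S)) → 1

== RESULT ==
c | h
8 | 8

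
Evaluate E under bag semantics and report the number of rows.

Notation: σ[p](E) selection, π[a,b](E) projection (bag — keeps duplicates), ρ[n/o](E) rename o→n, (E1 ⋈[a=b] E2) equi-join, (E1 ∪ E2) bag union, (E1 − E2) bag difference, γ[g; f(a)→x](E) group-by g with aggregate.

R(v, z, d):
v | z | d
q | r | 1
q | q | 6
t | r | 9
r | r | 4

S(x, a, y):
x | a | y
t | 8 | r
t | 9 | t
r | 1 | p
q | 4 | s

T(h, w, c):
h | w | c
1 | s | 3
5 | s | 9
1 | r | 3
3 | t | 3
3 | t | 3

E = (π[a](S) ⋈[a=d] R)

Subexpression sizes:
  S → 4
  π[a](S) → 4
  R → 4
  (π[a](S) ⋈[a=d] R) → 3

|E| = 3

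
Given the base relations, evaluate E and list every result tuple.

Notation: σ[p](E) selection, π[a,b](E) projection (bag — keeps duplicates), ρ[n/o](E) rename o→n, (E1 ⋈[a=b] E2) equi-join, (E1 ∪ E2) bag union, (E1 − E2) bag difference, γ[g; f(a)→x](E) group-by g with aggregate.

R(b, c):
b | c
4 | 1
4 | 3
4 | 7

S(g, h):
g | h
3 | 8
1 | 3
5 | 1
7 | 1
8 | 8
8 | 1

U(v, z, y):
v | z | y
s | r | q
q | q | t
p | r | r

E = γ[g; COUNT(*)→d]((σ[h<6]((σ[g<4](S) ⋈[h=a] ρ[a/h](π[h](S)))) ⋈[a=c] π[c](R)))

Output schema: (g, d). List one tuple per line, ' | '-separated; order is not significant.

Subexpression sizes:
  S → 6
  σ[g<4](S) → 2
  S → 6
  π[h](S) → 6
  ρ[a/h](π[h](S)) → 6
  (σ[g<4](S) ⋈[h=a] ρ[a/h](π[h](S))) → 3
  σ[h<6]((σ[g<4](S) ⋈[h=a] ρ[a/h](π[h](S)))) → 1
  R → 3
  π[c](R) → 3
  (σ[h<6]((σ[g<4](S) ⋈[h=a] ρ[a/h](π[h](S)))) ⋈[a=c] π[c](R)) → 1
  γ[g; COUNT(*)→d]((σ[h<6]((σ[g<4](S) ⋈[h=a] ρ[a/h](π[h](S)))) ⋈[a=c] π[c](R))) → 1

== RESULT ==
g | d
1 | 1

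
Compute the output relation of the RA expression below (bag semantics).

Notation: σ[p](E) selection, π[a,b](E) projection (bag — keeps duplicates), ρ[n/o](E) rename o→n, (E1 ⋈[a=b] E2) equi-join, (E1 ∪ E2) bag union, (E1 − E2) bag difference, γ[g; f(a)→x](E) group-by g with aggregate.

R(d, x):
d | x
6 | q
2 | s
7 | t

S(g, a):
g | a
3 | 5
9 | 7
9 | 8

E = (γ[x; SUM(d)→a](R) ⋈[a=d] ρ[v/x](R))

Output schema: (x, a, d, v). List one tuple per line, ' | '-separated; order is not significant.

Row counts bottom-up:
  R → 3
  γ[x; SUM(d)→a](R) → 3
  R → 3
  ρ[v/x](R) → 3
  (γ[x; SUM(d)→a](R) ⋈[a=d] ρ[v/x](R)) → 3

== RESULT ==
x | a | d | v
q | 6 | 6 | q
s | 2 | 2 | s
t | 7 | 7 | t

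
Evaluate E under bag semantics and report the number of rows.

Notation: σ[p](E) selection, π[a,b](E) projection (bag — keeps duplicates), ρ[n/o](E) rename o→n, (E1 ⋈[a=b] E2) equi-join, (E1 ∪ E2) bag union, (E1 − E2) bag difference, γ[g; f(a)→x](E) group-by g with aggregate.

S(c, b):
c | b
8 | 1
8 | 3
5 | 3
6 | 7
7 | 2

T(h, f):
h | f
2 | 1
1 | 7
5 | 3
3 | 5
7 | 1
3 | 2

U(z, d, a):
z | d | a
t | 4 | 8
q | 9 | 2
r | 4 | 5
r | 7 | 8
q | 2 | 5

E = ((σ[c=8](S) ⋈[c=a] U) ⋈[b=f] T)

Per-node cardinality:
  S → 5
  σ[c=8](S) → 2
  U → 5
  (σ[c=8](S) ⋈[c=a] U) → 4
  T → 6
  ((σ[c=8](S) ⋈[c=a] U) ⋈[b=f] T) → 6

|E| = 6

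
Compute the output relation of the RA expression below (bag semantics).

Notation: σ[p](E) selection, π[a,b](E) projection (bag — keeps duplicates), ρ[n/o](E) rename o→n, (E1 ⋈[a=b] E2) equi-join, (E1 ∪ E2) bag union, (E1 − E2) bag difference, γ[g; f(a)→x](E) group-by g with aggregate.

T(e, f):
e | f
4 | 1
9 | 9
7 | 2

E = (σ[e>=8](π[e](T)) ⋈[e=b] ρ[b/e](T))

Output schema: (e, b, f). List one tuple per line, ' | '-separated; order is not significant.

Per-node cardinality:
  T → 3
  π[e](T) → 3
  σ[e>=8](π[e](T)) → 1
  T → 3
  ρ[b/e](T) → 3
  (σ[e>=8](π[e](T)) ⋈[e=b] ρ[b/e](T)) → 1

== RESULT ==
e | b | f
9 | 9 | 9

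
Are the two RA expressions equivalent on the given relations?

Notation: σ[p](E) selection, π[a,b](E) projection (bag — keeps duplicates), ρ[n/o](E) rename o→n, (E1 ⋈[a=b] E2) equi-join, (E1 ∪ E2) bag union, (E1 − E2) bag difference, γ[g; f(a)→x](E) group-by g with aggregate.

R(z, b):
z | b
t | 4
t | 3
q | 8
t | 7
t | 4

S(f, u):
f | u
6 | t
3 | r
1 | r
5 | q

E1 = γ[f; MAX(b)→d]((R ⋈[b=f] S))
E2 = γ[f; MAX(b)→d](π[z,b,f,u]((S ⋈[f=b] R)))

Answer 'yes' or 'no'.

E1 per-node cardinality:
  R → 5
  S → 4
  (R ⋈[b=f] S) → 1
  γ[f; MAX(b)→d]((R ⋈[b=f] S)) → 1
E2 per-node cardinality:
  S → 4
  R → 5
  (S ⋈[f=b] R) → 1
  π[z,b,f,u]((S ⋈[f=b] R)) → 1
  γ[f; MAX(b)→d](π[z,b,f,u]((S ⋈[f=b] R))) → 1

E1 and E2 produce the same multiset:
f | d
3 | 3

yes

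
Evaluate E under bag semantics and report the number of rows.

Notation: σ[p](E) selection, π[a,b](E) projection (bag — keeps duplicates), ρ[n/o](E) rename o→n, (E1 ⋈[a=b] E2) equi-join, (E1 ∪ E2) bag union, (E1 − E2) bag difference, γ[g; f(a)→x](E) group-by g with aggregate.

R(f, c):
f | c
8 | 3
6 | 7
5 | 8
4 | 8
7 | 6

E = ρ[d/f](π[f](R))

Subexpression sizes:
  R → 5
  π[f](R) → 5
  ρ[d/f](π[f](R)) → 5

|E| = 5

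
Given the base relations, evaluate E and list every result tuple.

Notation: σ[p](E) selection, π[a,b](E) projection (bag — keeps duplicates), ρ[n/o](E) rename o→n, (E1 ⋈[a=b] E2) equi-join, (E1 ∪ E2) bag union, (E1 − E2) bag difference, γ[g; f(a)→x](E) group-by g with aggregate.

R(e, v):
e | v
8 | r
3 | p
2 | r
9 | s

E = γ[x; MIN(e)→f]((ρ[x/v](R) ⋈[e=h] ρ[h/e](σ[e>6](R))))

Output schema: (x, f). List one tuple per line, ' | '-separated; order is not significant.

Subexpression sizes:
  R → 4
  ρ[x/v](R) → 4
  R → 4
  σ[e>6](R) → 2
  ρ[h/e](σ[e>6](R)) → 2
  (ρ[x/v](R) ⋈[e=h] ρ[h/e](σ[e>6](R))) → 2
  γ[x; MIN(e)→f]((ρ[x/v](R) ⋈[e=h] ρ[h/e](σ[e>6](R)))) → 2

== RESULT ==
x | f
r | 8
s | 9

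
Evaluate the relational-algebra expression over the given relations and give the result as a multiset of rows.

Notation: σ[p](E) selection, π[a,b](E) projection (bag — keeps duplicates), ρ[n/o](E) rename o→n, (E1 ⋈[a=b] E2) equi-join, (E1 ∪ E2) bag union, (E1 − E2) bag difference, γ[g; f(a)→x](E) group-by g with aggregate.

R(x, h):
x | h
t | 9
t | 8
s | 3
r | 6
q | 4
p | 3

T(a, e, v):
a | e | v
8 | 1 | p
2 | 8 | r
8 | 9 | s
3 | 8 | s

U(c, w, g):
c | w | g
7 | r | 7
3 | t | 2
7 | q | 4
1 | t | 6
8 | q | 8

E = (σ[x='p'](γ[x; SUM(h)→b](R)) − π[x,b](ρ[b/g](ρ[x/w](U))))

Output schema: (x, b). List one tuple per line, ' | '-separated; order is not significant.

Row counts bottom-up:
  R → 6
  γ[x; SUM(h)→b](R) → 5
  σ[x='p'](γ[x; SUM(h)→b](R)) → 1
  U → 5
  ρ[x/w](U) → 5
  ρ[b/g](ρ[x/w](U)) → 5
  π[x,b](ρ[b/g](ρ[x/w](U))) → 5
  (σ[x='p'](γ[x; SUM(h)→b](R)) − π[x,b](ρ[b/g](ρ[x/w](U)))) → 1

== RESULT ==
x | b
p | 3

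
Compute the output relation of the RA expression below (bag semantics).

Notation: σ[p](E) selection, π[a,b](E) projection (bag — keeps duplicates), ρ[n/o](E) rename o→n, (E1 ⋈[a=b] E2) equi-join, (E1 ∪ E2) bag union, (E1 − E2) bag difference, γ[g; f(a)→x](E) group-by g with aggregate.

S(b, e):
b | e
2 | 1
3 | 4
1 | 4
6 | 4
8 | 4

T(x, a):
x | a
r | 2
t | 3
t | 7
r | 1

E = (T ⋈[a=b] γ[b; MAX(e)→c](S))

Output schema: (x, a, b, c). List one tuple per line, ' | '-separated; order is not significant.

Per-node cardinality:
  T → 4
  S → 5
  γ[b; MAX(e)→c](S) → 5
  (T ⋈[a=b] γ[b; MAX(e)→c](S)) → 3

== RESULT ==
x | a | b | c
r | 1 | 1 | 4
r | 2 | 2 | 1
t | 3 | 3 | 4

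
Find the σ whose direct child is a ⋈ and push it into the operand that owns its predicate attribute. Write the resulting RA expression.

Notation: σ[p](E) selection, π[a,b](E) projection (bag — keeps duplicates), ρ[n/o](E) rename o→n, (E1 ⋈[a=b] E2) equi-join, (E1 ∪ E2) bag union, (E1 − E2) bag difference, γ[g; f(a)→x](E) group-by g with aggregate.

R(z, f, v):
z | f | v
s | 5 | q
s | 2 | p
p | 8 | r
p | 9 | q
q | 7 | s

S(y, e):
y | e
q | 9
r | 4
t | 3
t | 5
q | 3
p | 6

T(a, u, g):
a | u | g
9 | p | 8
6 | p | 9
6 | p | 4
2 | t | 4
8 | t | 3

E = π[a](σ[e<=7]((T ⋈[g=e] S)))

σ filters on e, owned by the right side.
E' = π[a]((T ⋈[g=e] σ[e<=7](S)))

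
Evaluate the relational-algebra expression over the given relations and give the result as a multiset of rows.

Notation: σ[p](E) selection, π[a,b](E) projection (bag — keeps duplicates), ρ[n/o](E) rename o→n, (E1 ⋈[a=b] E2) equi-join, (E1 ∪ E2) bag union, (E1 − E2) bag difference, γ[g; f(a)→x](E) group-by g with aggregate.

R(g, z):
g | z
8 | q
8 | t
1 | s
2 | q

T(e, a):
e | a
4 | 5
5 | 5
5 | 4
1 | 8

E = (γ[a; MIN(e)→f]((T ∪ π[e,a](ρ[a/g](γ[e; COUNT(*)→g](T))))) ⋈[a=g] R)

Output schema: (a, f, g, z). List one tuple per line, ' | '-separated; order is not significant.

Row counts bottom-up:
  T → 4
  T → 4
  γ[e; COUNT(*)→g](T) → 3
  ρ[a/g](γ[e; COUNT(*)→g](T)) → 3
  π[e,a](ρ[a/g](γ[e; COUNT(*)→g](T))) → 3
  (T ∪ π[e,a](ρ[a/g](γ[e; COUNT(*)→g](T)))) → 7
  γ[a; MIN(e)→f]((T ∪ π[e,a](ρ[a/g](γ[e; COUNT(*)→g](T))))) → 5
  R → 4
  (γ[a; MIN(e)→f]((T ∪ π[e,a](ρ[a/g](γ[e; COUNT(*)→g](T))))) ⋈[a=g] R) → 4

== RESULT ==
a | f | g | z
1 | 1 | 1 | s
2 | 5 | 2 | q
8 | 1 | 8 | q
8 | 1 | 8 | t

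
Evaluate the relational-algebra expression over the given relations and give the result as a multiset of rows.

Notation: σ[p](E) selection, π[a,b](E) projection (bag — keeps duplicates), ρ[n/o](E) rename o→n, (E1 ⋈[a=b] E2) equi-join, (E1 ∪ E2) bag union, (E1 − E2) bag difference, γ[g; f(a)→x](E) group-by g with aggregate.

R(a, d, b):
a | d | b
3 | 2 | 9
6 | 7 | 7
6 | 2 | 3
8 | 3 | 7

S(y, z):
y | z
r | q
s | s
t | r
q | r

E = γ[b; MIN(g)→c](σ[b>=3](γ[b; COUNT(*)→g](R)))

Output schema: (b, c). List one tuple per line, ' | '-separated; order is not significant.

Row counts bottom-up:
  R → 4
  γ[b; COUNT(*)→g](R) → 3
  σ[b>=3](γ[b; COUNT(*)→g](R)) → 3
  γ[b; MIN(g)→c](σ[b>=3](γ[b; COUNT(*)→g](R))) → 3

== RESULT ==
b | c
3 | 1
7 | 2
9 | 1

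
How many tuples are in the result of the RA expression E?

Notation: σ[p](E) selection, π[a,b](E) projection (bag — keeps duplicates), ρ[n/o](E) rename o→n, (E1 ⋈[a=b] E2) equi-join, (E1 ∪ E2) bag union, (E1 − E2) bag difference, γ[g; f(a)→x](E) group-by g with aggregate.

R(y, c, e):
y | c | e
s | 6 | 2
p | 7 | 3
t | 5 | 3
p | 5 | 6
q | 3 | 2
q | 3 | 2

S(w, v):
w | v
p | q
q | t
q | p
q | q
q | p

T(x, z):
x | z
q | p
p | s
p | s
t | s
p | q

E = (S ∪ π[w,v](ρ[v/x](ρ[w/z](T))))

Stepwise |·|:
  S → 5
  T → 5
  ρ[w/z](T) → 5
  ρ[v/x](ρ[w/z](T)) → 5
  π[w,v](ρ[v/x](ρ[w/z](T))) → 5
  (S ∪ π[w,v](ρ[v/x](ρ[w/z](T)))) → 10

|E| = 10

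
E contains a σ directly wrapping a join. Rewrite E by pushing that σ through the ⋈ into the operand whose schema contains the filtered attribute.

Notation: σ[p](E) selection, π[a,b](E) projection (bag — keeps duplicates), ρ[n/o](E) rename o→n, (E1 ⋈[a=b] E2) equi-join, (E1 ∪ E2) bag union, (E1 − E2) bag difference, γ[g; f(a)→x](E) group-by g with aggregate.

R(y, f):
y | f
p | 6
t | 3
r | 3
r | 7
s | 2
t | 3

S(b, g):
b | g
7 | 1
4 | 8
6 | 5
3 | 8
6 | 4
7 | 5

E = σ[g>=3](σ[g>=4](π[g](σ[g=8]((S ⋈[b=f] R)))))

σ filters on g, owned by the left side.
E' = σ[g>=3](σ[g>=4](π[g]((σ[g=8](S) ⋈[b=f] R))))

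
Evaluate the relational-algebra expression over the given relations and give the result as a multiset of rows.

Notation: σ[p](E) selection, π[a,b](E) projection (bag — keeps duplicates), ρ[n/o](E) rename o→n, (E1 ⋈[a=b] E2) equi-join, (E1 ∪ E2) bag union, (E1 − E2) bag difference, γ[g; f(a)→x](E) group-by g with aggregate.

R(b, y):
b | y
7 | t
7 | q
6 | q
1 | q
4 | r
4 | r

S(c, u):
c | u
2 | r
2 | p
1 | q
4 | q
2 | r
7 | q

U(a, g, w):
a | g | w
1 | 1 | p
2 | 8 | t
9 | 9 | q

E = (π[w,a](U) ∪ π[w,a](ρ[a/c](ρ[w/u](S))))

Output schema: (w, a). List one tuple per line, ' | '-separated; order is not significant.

Row counts bottom-up:
  U → 3
  π[w,a](U) → 3
  S → 6
  ρ[w/u](S) → 6
  ρ[a/c](ρ[w/u](S)) → 6
  π[w,a](ρ[a/c](ρ[w/u](S))) → 6
  (π[w,a](U) ∪ π[w,a](ρ[a/c](ρ[w/u](S)))) → 9

== RESULT ==
w | a
p | 1
p | 2
q | 1
q | 4
q | 7
q | 9
r | 2
r | 2
t | 2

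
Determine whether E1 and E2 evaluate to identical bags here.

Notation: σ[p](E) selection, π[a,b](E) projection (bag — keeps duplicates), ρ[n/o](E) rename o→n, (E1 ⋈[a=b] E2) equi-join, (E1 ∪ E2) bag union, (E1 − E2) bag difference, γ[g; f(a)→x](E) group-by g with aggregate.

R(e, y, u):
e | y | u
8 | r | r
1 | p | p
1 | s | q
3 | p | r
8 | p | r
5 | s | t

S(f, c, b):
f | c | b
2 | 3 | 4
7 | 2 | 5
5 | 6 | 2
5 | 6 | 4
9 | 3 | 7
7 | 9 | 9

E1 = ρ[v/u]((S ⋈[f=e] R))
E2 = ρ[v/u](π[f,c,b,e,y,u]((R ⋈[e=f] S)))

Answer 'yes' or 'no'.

E1 row counts bottom-up:
  S → 6
  R → 6
  (S ⋈[f=e] R) → 2
  ρ[v/u]((S ⋈[f=e] R)) → 2
E2 row counts bottom-up:
  R → 6
  S → 6
  (R ⋈[e=f] S) → 2
  π[f,c,b,e,y,u]((R ⋈[e=f] S)) → 2
  ρ[v/u](π[f,c,b,e,y,u]((R ⋈[e=f] S))) → 2

E1 and E2 produce the same multiset:
f | c | b | e | y | v
5 | 6 | 2 | 5 | s | t
5 | 6 | 4 | 5 | s | t

yes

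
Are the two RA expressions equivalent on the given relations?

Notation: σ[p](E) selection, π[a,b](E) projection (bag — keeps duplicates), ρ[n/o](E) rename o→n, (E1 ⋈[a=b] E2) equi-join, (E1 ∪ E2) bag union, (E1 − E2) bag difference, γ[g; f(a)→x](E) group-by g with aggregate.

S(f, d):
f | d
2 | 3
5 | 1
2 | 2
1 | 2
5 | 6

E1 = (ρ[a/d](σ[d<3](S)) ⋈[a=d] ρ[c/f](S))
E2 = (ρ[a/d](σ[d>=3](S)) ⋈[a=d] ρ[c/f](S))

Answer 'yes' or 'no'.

E1 stepwise |·|:
  S → 5
  σ[d<3](S) → 3
  ρ[a/d](σ[d<3](S)) → 3
  S → 5
  ρ[c/f](S) → 5
  (ρ[a/d](σ[d<3](S)) ⋈[a=d] ρ[c/f](S)) → 5
E2 stepwise |·|:
  S → 5
  σ[d>=3](S) → 2
  ρ[a/d](σ[d>=3](S)) → 2
  S → 5
  ρ[c/f](S) → 5
  (ρ[a/d](σ[d>=3](S)) ⋈[a=d] ρ[c/f](S)) → 2

E1 result:
f | a | c | d
1 | 2 | 1 | 2
1 | 2 | 2 | 2
2 | 2 | 1 | 2
2 | 2 | 2 | 2
5 | 1 | 5 | 1
E2 result:
f | a | c | d
2 | 3 | 2 | 3
5 | 6 | 5 | 6
Witness: (1, 2, 1, 2) appears 1× in E1 but 0× in E2.

no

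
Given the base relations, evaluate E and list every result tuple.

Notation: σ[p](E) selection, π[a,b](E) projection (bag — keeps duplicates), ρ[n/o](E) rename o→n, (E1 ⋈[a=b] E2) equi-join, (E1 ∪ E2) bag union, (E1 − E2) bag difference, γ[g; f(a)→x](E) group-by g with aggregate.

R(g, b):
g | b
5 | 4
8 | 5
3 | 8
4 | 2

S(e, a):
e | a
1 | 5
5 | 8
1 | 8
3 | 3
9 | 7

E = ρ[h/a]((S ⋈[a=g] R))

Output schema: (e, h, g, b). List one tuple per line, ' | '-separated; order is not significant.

Stepwise |·|:
  S → 5
  R → 4
  (S ⋈[a=g] R) → 4
  ρ[h/a]((S ⋈[a=g] R)) → 4

== RESULT ==
e | h | g | b
1 | 5 | 5 | 4
1 | 8 | 8 | 5
3 | 3 | 3 | 8
5 | 8 | 8 | 5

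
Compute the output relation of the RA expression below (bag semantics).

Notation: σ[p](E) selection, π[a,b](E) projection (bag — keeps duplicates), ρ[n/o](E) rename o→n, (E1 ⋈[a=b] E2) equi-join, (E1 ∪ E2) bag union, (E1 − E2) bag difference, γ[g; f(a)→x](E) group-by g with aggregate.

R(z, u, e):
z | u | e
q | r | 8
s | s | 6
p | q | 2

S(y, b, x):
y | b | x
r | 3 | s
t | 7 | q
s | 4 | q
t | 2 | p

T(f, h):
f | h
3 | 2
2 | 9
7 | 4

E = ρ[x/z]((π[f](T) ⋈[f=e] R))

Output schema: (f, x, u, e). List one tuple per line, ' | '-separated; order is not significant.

Per-node cardinality:
  T → 3
  π[f](T) → 3
  R → 3
  (π[f](T) ⋈[f=e] R) → 1
  ρ[x/z]((π[f](T) ⋈[f=e] R)) → 1

== RESULT ==
f | x | u | e
2 | p | q | 2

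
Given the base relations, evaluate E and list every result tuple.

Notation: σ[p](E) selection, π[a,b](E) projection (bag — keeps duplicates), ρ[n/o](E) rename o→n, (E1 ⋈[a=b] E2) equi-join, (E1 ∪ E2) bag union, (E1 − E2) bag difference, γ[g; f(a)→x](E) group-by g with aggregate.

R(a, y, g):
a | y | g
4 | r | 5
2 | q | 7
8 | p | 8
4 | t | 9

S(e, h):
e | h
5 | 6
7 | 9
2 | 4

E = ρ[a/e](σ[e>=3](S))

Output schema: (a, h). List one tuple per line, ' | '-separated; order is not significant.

Subexpression sizes:
  S → 3
  σ[e>=3](S) → 2
  ρ[a/e](σ[e>=3](S)) → 2

== RESULT ==
a | h
5 | 6
7 | 9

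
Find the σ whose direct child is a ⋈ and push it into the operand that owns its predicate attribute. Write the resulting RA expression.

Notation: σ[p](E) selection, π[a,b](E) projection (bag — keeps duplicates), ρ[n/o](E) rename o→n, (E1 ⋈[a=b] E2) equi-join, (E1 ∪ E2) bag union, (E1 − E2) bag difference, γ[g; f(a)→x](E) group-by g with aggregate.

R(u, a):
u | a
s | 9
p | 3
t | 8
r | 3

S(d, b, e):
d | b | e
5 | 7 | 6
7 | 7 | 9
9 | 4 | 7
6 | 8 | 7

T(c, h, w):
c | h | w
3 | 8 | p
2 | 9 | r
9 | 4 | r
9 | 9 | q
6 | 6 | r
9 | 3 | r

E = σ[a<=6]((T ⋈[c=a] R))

σ filters on a, owned by the right side.
E' = (T ⋈[c=a] σ[a<=6](R))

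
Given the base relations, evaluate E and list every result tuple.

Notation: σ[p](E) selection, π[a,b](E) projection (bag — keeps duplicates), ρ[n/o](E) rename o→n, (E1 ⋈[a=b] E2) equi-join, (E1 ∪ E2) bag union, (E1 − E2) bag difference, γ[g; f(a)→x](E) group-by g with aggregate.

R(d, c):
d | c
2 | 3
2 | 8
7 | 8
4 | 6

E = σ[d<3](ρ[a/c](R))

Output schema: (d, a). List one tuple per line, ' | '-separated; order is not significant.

Per-node cardinality:
  R → 4
  ρ[a/c](R) → 4
  σ[d<3](ρ[a/c](R)) → 2

== RESULT ==
d | a
2 | 3
2 | 8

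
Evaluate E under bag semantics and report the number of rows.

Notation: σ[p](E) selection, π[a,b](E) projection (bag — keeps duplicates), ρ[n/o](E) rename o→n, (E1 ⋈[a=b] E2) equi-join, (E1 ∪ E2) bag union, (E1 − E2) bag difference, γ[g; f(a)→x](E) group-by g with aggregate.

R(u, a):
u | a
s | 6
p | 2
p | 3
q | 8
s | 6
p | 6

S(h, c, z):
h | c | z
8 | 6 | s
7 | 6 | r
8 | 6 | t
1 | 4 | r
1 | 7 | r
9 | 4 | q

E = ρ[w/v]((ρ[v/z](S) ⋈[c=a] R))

Stepwise |·|:
  S → 6
  ρ[v/z](S) → 6
  R → 6
  (ρ[v/z](S) ⋈[c=a] R) → 9
  ρ[w/v]((ρ[v/z](S) ⋈[c=a] R)) → 9

|E| = 9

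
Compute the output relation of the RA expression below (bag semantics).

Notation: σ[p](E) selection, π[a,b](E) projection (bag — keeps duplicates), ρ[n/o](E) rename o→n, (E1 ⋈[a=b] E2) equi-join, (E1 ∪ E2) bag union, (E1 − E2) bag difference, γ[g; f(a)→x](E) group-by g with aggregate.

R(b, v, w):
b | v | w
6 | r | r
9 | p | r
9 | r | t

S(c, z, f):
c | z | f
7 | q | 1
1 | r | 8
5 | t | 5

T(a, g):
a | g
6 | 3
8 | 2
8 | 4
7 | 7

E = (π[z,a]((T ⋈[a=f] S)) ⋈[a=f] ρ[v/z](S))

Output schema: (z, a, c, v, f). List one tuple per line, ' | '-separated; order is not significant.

Row counts bottom-up:
  T → 4
  S → 3
  (T ⋈[a=f] S) → 2
  π[z,a]((T ⋈[a=f] S)) → 2
  S → 3
  ρ[v/z](S) → 3
  (π[z,a]((T ⋈[a=f] S)) ⋈[a=f] ρ[v/z](S)) → 2

== RESULT ==
z | a | c | v | f
r | 8 | 1 | r | 8
r | 8 | 1 | r | 8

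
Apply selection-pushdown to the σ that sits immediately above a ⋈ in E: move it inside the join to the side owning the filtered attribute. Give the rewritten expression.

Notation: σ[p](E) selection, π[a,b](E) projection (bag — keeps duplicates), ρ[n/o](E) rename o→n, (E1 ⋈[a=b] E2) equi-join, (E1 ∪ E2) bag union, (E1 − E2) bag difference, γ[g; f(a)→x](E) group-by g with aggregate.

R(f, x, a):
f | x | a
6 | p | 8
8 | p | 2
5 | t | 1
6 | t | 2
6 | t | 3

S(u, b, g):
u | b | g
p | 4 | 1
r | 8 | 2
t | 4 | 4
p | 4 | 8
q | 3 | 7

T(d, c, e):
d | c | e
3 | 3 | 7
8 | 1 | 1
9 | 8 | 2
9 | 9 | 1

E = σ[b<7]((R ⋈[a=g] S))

σ filters on b, owned by the right side.
E' = (R ⋈[a=g] σ[b<7](S))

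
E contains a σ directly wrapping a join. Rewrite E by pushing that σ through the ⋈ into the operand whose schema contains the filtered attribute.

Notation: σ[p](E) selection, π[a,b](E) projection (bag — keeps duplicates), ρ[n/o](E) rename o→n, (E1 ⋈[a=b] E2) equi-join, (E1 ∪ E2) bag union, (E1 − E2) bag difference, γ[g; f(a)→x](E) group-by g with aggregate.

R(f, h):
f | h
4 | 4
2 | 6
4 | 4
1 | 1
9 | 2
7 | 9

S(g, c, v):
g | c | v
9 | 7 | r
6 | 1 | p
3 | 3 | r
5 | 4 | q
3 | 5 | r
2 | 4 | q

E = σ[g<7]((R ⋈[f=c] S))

σ filters on g, owned by the right side.
E' = (R ⋈[f=c] σ[g<7](S))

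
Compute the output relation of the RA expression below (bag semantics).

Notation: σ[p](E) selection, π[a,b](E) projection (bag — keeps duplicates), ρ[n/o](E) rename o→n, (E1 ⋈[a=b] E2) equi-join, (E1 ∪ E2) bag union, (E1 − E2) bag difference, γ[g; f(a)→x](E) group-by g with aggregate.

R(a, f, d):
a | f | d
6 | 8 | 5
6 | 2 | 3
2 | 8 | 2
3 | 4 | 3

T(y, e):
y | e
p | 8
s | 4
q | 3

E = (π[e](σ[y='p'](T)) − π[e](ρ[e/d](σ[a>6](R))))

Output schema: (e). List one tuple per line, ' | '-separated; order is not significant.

Stepwise |·|:
  T → 3
  σ[y='p'](T) → 1
  π[e](σ[y='p'](T)) → 1
  R → 4
  σ[a>6](R) → 0
  ρ[e/d](σ[a>6](R)) → 0
  π[e](ρ[e/d](σ[a>6](R))) → 0
  (π[e](σ[y='p'](T)) − π[e](ρ[e/d](σ[a>6](R)))) → 1

== RESULT ==
e
8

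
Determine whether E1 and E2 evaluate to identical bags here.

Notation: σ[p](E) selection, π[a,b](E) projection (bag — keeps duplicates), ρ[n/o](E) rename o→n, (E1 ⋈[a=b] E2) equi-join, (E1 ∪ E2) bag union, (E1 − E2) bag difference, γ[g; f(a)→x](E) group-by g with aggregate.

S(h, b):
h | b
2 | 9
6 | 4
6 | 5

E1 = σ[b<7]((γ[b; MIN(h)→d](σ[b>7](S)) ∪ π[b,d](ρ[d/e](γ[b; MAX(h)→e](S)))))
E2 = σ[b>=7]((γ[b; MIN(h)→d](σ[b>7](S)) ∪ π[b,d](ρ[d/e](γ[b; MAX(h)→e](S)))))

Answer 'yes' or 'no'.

E1 subexpression sizes:
  S → 3
  σ[b>7](S) → 1
  γ[b; MIN(h)→d](σ[b>7](S)) → 1
  S → 3
  γ[b; MAX(h)→e](S) → 3
  ρ[d/e](γ[b; MAX(h)→e](S)) → 3
  π[b,d](ρ[d/e](γ[b; MAX(h)→e](S))) → 3
  (γ[b; MIN(h)→d](σ[b>7](S)) ∪ π[b,d](ρ[d/e](γ[b; MAX(h)→e](S)))) → 4
  σ[b<7]((γ[b; MIN(h)→d](σ[b>7](S)) ∪ π[b,d](ρ[d/e](γ[b; MAX(h)→e](S))))) → 2
E2 subexpression sizes:
  S → 3
  σ[b>7](S) → 1
  γ[b; MIN(h)→d](σ[b>7](S)) → 1
  S → 3
  γ[b; MAX(h)→e](S) → 3
  ρ[d/e](γ[b; MAX(h)→e](S)) → 3
  π[b,d](ρ[d/e](γ[b; MAX(h)→e](S))) → 3
  (γ[b; MIN(h)→d](σ[b>7](S)) ∪ π[b,d](ρ[d/e](γ[b; MAX(h)→e](S)))) → 4
  σ[b>=7]((γ[b; MIN(h)→d](σ[b>7](S)) ∪ π[b,d](ρ[d/e](γ[b; MAX(h)→e](S))))) → 2

E1 result:
b | d
4 | 6
5 | 6
E2 result:
b | d
9 | 2
9 | 2
Witness: (9, 2) appears 0× in E1 but 2× in E2.

no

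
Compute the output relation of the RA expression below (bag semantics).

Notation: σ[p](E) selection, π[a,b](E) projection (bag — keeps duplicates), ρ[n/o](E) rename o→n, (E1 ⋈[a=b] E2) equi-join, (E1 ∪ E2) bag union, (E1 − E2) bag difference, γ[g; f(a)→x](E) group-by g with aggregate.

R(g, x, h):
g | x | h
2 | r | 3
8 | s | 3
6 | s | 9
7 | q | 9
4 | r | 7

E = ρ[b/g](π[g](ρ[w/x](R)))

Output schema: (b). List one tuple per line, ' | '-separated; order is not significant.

Subexpression sizes:
  R → 5
  ρ[w/x](R) → 5
  π[g](ρ[w/x](R)) → 5
  ρ[b/g](π[g](ρ[w/x](R))) → 5

== RESULT ==
b
2
4
6
7
8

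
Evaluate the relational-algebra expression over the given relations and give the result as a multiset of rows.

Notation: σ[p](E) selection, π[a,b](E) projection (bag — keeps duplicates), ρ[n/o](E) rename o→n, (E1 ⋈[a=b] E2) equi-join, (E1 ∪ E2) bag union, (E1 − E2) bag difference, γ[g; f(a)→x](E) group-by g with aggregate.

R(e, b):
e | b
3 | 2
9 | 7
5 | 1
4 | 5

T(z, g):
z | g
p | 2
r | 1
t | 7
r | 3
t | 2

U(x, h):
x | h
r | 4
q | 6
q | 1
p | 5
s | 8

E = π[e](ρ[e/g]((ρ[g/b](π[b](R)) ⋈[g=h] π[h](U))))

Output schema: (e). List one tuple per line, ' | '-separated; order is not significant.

Subexpression sizes:
  R → 4
  π[b](R) → 4
  ρ[g/b](π[b](R)) → 4
  U → 5
  π[h](U) → 5
  (ρ[g/b](π[b](R)) ⋈[g=h] π[h](U)) → 2
  ρ[e/g]((ρ[g/b](π[b](R)) ⋈[g=h] π[h](U))) → 2
  π[e](ρ[e/g]((ρ[g/b](π[b](R)) ⋈[g=h] π[h](U)))) → 2

== RESULT ==
e
1
5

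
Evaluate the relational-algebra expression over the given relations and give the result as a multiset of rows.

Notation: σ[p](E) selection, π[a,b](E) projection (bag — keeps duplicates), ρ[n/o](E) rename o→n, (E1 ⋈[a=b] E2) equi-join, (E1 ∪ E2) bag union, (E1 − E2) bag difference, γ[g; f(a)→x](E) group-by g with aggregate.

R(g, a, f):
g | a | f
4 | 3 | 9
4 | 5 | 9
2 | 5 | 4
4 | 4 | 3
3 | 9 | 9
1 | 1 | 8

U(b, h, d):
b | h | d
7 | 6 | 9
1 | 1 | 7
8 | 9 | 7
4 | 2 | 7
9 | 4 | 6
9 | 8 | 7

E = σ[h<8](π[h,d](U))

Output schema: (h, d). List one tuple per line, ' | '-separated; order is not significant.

Subexpression sizes:
  U → 6
  π[h,d](U) → 6
  σ[h<8](π[h,d](U)) → 4

== RESULT ==
h | d
1 | 7
2 | 7
4 | 6
6 | 9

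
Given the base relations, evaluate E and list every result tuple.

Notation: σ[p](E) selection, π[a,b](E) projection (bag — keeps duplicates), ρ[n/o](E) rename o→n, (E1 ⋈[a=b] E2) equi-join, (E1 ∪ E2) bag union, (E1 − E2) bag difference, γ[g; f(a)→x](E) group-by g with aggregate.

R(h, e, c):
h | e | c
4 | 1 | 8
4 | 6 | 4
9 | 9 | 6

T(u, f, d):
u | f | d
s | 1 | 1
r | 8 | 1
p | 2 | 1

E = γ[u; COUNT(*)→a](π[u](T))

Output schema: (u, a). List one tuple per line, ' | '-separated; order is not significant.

Subexpression sizes:
  T → 3
  π[u](T) → 3
  γ[u; COUNT(*)→a](π[u](T)) → 3

== RESULT ==
u | a
p | 1
r | 1
s | 1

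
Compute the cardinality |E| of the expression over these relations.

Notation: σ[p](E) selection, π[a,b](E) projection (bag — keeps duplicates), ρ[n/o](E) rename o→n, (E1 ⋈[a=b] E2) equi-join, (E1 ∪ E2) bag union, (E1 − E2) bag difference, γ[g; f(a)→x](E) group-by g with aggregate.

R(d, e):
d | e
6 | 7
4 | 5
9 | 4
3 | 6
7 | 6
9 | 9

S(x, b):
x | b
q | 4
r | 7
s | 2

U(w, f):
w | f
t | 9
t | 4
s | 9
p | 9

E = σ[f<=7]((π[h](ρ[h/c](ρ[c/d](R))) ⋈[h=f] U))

Per-node cardinality:
  R → 6
  ρ[c/d](R) → 6
  ρ[h/c](ρ[c/d](R)) → 6
  π[h](ρ[h/c](ρ[c/d](R))) → 6
  U → 4
  (π[h](ρ[h/c](ρ[c/d](R))) ⋈[h=f] U) → 7
  σ[f<=7]((π[h](ρ[h/c](ρ[c/d](R))) ⋈[h=f] U)) → 1

|E| = 1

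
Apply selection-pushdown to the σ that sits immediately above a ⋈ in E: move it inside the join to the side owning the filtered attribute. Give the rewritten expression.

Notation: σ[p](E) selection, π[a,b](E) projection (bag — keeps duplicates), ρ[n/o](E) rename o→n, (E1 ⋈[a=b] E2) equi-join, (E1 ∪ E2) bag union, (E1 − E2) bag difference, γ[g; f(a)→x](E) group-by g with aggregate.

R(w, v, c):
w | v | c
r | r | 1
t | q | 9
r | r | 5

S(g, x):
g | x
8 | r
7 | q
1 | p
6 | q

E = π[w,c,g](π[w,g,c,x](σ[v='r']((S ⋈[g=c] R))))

σ filters on v, owned by the right side.
E' = π[w,c,g](π[w,g,c,x]((S ⋈[g=c] σ[v='r'](R))))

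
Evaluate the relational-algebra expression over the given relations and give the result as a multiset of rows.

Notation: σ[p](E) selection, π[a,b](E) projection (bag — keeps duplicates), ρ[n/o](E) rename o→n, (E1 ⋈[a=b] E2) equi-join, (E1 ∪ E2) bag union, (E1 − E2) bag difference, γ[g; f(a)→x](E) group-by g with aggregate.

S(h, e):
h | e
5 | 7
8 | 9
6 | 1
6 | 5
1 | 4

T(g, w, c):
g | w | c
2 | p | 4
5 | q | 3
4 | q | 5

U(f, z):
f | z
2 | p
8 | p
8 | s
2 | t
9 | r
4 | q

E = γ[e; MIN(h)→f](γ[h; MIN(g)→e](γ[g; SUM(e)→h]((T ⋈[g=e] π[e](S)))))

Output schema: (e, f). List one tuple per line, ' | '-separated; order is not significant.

Row counts bottom-up:
  T → 3
  S → 5
  π[e](S) → 5
  (T ⋈[g=e] π[e](S)) → 2
  γ[g; SUM(e)→h]((T ⋈[g=e] π[e](S))) → 2
  γ[h; MIN(g)→e](γ[g; SUM(e)→h]((T ⋈[g=e] π[e](S)))) → 2
  γ[e; MIN(h)→f](γ[h; MIN(g)→e](γ[g; SUM(e)→h]((T ⋈[g=e] π[e](S))))) → 2

== RESULT ==
e | f
4 | 4
5 | 5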